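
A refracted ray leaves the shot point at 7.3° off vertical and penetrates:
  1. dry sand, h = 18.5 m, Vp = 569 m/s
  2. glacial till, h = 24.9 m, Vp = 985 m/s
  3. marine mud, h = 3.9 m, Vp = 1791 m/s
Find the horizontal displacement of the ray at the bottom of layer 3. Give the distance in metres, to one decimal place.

9.7 m

Apply Snell's law at each interface; in layer i the horizontal offset is hᵢ·tan θᵢ.
Layer 1: θ = 7.30°; offset = 18.5·tan 7.30° = 2.370 m.
Layer 2: sin θ = 985·sin 7.3°/569 = 0.2200, θ = 12.71°; offset = 24.9·tan 12.71° = 5.615 m.
Layer 3: sin θ = 1791·sin 7.3°/569 = 0.4000, θ = 23.58°; offset = 3.9·tan 23.58° = 1.702 m.
Σ offsets = 9.686 m.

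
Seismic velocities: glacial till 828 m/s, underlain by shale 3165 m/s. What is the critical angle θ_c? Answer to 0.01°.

15.17°

At critical incidence the refracted ray runs along the interface (θ₂ = 90°), so sin θ_c = V₁/V₂.
θ_c = arcsin(828/3165) = arcsin 0.2616 = 15.17°.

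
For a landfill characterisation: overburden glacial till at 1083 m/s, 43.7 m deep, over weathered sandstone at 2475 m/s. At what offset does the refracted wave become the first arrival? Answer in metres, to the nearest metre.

140 m

x_cross = 2h·√((V₂+V₁)/(V₂−V₁)).
(V₂+V₁)/(V₂−V₁) = (2475+1083)/(2475−1083) = 2.5560; √ = 1.5988.
x_cross = 2·43.7·1.5988 = 139.73 m.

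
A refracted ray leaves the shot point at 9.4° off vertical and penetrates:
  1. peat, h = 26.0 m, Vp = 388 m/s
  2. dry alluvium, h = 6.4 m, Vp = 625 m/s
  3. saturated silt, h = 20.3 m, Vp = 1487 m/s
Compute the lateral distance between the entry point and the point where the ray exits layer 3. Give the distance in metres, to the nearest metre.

Apply Snell's law at each interface; in layer i the horizontal offset is hᵢ·tan θᵢ.
Layer 1: θ = 9.40°; offset = 26.0·tan 9.40° = 4.304 m.
Layer 2: sin θ = 625·sin 9.4°/388 = 0.2631, θ = 15.25°; offset = 6.4·tan 15.25° = 1.745 m.
Layer 3: sin θ = 1487·sin 9.4°/388 = 0.6259, θ = 38.75°; offset = 20.3·tan 38.75° = 16.293 m.
Σ offsets = 22.343 m.

22 m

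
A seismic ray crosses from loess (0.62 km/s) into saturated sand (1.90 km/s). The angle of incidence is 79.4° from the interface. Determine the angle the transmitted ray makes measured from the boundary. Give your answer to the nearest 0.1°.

55.7°

Angle from the normal: 90° − 79.4° = 10.6°.
Snell's law: sin θ₂ = (V₂/V₁)·sin θ₁ = (1.90/0.62)·sin 10.6° = 0.5637.
θ₂ = arcsin 0.5637 = 34.31° from the normal.
From the interface: 90° − 34.31° = 55.69°.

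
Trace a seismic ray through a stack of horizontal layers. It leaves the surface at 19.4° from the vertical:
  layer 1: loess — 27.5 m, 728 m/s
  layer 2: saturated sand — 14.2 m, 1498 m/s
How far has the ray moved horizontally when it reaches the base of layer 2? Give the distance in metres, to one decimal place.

p = sin θ₁/V₁ = sin 19.4°/728 = 4.5627e-04 s/m is conserved through the stack.
Layer 1: θ = 19.40°; offset = 27.5·tan 19.40° = 9.684 m.
Layer 2: sin θ = p·1498 = 0.6835 → θ = 43.12°; offset = 14.2·tan 43.12° = 13.296 m.
Σ offsets = 22.980 m.

23.0 m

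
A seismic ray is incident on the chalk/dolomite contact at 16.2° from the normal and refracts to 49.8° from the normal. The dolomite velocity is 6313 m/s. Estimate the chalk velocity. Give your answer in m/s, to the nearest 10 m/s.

Snell's law: sin 16.2°/V₁ = sin 49.8°/V₂.
V₁ = V₂·sin 16.2°/sin 49.8° = 6313 × 0.3653 = 2305.94 m/s.

2310 m/s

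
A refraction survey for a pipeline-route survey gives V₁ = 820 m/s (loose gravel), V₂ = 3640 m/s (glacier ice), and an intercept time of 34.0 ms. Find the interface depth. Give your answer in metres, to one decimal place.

14.3 m

θ_c = arcsin(820/3640) = 13.02°; cos θ_c = 0.9743.
tᵢ = 2h cos θ_c/V₁ ⇒ h = tᵢ·V₁/(2 cos θ_c) = 0.034·820/(2·0.9743) = 14.31 m.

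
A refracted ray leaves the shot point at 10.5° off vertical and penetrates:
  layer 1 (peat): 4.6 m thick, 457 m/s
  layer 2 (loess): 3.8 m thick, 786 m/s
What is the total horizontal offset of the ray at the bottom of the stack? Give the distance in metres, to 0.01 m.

Ray parameter p = sin 10.5° / 457 m/s = 3.9876e-04 s/m.
Layer 1: θ = 10.50°; offset = 4.6·tan 10.50° = 0.8526 m.
Layer 2: sin θ = p·786 = 0.3134 → θ = 18.27°; offset = 3.8·tan 18.27° = 1.2542 m.
Total horizontal offset = 2.1068 m.

2.11 m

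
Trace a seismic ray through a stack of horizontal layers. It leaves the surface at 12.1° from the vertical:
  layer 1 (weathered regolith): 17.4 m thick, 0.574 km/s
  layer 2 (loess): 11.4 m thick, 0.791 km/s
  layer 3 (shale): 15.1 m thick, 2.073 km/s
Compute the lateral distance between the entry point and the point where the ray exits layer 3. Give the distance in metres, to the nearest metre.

Apply Snell's law at each interface; in layer i the horizontal offset is hᵢ·tan θᵢ.
Layer 1: θ = 12.10°; offset = 17.4·tan 12.10° = 3.730 m.
Layer 2: sin θ = 0.791·sin 12.1°/0.574 = 0.2889, θ = 16.79°; offset = 11.4·tan 16.79° = 3.440 m.
Layer 3: sin θ = 2.073·sin 12.1°/0.574 = 0.7570, θ = 49.20°; offset = 15.1·tan 49.20° = 17.496 m.
Σ offsets = 24.666 m.

25 m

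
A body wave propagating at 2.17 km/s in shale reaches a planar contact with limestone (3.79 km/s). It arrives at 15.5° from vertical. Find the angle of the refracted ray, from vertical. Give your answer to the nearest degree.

Snell's law: sin θ₂ = (V₂/V₁)·sin θ₁ = (3.79/2.17)·sin 15.5° = 0.4667.
θ₂ = sin⁻¹(0.4667) = 27.82° (from vertical).

28°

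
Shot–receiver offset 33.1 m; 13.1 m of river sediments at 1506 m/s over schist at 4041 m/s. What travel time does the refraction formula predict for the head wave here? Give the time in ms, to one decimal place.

t = x/V₂ + 2h·√(V₂²−V₁²)/(V₁V₂).
√(V₂²−V₁²) = √(4041²−1506²) = 3749.9 m/s; delay term = 2·13.1·3749.9/(1506·4041) = 0.01614 s.
t = 33.1/4041 + 0.01614 = 0.02433 s.

24.3 ms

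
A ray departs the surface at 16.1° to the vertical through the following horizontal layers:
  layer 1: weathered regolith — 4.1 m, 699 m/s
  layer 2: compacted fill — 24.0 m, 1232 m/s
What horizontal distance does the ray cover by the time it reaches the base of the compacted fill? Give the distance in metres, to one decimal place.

Ray parameter p = sin 16.1° / 699 m/s = 3.9673e-04 s/m.
Layer 1: θ = 16.10°; offset = 4.1·tan 16.10° = 1.183 m.
Layer 2: sin θ = p·1232 = 0.4888 → θ = 29.26°; offset = 24.0·tan 29.26° = 13.446 m.
Total horizontal offset = 14.629 m.

14.6 m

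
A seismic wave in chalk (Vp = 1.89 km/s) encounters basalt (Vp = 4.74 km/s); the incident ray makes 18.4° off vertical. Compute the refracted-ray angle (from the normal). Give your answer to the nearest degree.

sin θ₁/V₁ = sin θ₂/V₂ ⇒ sin θ₂ = 4.74·sin 18.4°/1.89 = 4.74·0.3156/1.89 = 0.7916.
θ₂ = arcsin 0.7916 = 52.34° from the normal.

52°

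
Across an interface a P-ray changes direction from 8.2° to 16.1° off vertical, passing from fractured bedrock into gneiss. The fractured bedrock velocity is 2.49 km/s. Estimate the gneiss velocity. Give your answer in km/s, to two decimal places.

sin 8.2° = 0.1426; sin 16.1° = 0.2773.
V₂ = V₁·(sin θ₂/sin θ₁) = 2.49·(0.2773/0.1426) = 4.84 km/s.

4.84 km/s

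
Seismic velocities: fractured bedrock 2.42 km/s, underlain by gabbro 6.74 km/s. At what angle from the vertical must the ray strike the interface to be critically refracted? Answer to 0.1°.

At critical incidence the refracted ray runs along the interface (θ₂ = 90°), so sin θ_c = V₁/V₂.
θ_c = arcsin(2.42/6.74) = arcsin 0.3591 = 21.04°.

21.0°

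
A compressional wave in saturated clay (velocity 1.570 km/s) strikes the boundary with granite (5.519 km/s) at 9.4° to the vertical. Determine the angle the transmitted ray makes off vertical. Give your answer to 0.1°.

Snell's law: sin θ₂ = (V₂/V₁)·sin θ₁ = (5.519/1.570)·sin 9.4° = 0.5741.
θ₂ = arcsin 0.5741 = 35.04° from the normal.

35.0°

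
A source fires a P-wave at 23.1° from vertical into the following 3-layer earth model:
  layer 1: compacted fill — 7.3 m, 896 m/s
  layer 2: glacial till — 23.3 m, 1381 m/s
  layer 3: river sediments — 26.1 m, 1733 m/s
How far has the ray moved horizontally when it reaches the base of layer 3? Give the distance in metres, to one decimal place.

51.2 m

Apply Snell's law at each interface; in layer i the horizontal offset is hᵢ·tan θᵢ.
Layer 1: θ = 23.10°; offset = 7.3·tan 23.10° = 3.114 m.
Layer 2: sin θ = 1381·sin 23.1°/896 = 0.6047, θ = 37.21°; offset = 23.3·tan 37.21° = 17.691 m.
Layer 3: sin θ = 1733·sin 23.1°/896 = 0.7588, θ = 49.36°; offset = 26.1·tan 49.36° = 30.411 m.
Total horizontal offset = 51.215 m.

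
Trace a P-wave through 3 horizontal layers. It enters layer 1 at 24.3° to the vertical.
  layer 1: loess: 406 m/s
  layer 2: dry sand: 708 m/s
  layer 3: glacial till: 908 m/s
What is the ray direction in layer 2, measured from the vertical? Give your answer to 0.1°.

Ray parameter p = sin 24.3° / 406 = 1.0136e-03 s/m.
sin θ_2 = p·V_2 = 1.0136e-03 × 708 = 0.7176.
θ_2 = arcsin 0.7176 = 45.86°.

45.9°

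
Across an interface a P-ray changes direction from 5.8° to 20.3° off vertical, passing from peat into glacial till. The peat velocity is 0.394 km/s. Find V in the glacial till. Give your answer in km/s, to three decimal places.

sin 5.8° = 0.1011; sin 20.3° = 0.3469.
V₂ = V₁·(sin θ₂/sin θ₁) = 0.394·(0.3469/0.1011) = 1.353 km/s.

1.353 km/s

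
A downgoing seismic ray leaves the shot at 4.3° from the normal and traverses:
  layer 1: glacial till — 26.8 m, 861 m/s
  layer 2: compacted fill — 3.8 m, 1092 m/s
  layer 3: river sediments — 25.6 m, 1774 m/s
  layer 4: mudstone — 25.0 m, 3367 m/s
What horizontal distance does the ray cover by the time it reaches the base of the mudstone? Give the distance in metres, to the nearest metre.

14 m

Apply Snell's law at each interface; in layer i the horizontal offset is hᵢ·tan θᵢ.
Layer 1: θ = 4.30°; offset = 26.8·tan 4.30° = 2.015 m.
Layer 2: sin θ = 1092·sin 4.3°/861 = 0.0951, θ = 5.46°; offset = 3.8·tan 5.46° = 0.363 m.
Layer 3: sin θ = 1774·sin 4.3°/861 = 0.1545, θ = 8.89°; offset = 25.6·tan 8.89° = 4.003 m.
Layer 4: sin θ = 3367·sin 4.3°/861 = 0.2932, θ = 17.05°; offset = 25.0·tan 17.05° = 7.667 m.
Total horizontal offset = 14.048 m.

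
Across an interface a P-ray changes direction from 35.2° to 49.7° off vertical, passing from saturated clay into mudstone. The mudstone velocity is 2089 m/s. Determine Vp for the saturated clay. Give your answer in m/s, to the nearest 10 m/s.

sin 35.2° = 0.5764; sin 49.7° = 0.7627.
V₁ = V₂·(sin θ₁/sin θ₂) = 2089·(0.5764/0.7627) = 1578.89 m/s.

1580 m/s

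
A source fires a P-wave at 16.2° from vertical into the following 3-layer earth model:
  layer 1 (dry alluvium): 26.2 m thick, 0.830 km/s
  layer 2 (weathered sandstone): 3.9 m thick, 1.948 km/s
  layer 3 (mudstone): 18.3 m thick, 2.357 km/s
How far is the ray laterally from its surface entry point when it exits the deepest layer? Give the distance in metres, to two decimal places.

Apply Snell's law at each interface; in layer i the horizontal offset is hᵢ·tan θᵢ.
Layer 1: θ = 16.20°; offset = 26.2·tan 16.20° = 7.6118 m.
Layer 2: sin θ = 1.948·sin 16.2°/0.830 = 0.6548, θ = 40.90°; offset = 3.9·tan 40.90° = 3.3787 m.
Layer 3: sin θ = 2.357·sin 16.2°/0.830 = 0.7923, θ = 52.40°; offset = 18.3·tan 52.40° = 23.7613 m.
Total horizontal offset = 34.7518 m.

34.75 m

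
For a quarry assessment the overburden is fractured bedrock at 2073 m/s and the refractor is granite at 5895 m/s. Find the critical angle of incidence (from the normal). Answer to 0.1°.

At critical incidence the refracted ray runs along the interface (θ₂ = 90°), so sin θ_c = V₁/V₂.
θ_c = arcsin(2073/5895) = arcsin 0.3517 = 20.59°.

20.6°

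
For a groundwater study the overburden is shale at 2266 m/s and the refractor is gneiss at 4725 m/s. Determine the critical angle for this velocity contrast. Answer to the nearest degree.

At critical incidence the refracted ray runs along the interface (θ₂ = 90°), so sin θ_c = V₁/V₂.
θ_c = arcsin(2266/4725) = arcsin 0.4796 = 28.66°.

29°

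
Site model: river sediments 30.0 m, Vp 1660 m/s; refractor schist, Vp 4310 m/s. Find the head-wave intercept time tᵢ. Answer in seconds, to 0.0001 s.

θ_c = arcsin(V₁/V₂) = arcsin(1660/4310) = 22.65°; cos θ_c = 0.9229.
tᵢ = 2h·cos θ_c / V₁ = 2·30.0·0.9229 / 1660 = 0.03336 s.

0.0334 s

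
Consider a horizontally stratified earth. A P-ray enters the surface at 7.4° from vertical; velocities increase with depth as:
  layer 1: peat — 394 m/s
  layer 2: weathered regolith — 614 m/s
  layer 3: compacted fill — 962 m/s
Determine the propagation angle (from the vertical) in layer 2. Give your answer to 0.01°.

Ray parameter p = sin 7.4° / 394 = 3.2689e-04 s/m.
sin θ_2 = p·V_2 = 3.2689e-04 × 614 = 0.2007.
θ_2 = arcsin 0.2007 = 11.58°.

11.58°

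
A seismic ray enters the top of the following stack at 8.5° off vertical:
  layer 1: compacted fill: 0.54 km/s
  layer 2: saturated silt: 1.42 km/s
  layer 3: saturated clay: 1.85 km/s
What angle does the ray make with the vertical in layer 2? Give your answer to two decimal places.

22.87°

Ray parameter p = sin 8.5° / 0.54 = 2.7372e-01 s/km.
sin θ_2 = p·V_2 = 2.7372e-01 × 1.42 = 0.3887.
θ_2 = arcsin 0.3887 = 22.87°.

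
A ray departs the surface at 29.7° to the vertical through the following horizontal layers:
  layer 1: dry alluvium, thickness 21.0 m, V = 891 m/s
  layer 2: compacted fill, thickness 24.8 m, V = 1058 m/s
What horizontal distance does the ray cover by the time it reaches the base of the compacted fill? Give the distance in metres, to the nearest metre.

30 m

Apply Snell's law at each interface; in layer i the horizontal offset is hᵢ·tan θᵢ.
Layer 1: θ = 29.70°; offset = 21.0·tan 29.70° = 11.978 m.
Layer 2: sin θ = 1058·sin 29.7°/891 = 0.5883, θ = 36.04°; offset = 24.8·tan 36.04° = 18.043 m.
Total horizontal offset = 30.022 m.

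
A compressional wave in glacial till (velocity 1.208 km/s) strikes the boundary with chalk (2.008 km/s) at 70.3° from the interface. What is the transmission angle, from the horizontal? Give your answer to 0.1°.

55.9°

Angle from the normal: 90° − 70.3° = 19.7°.
Snell's law: sin θ₂ = (V₂/V₁)·sin θ₁ = (2.008/1.208)·sin 19.7° = 0.5603.
θ₂ = arcsin 0.5603 = 34.08° from the normal.
From the interface: 90° − 34.08° = 55.92°.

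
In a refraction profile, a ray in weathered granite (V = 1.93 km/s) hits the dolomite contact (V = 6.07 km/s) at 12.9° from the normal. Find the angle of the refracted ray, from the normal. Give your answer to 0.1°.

Snell's law: sin θ₂ = (V₂/V₁)·sin θ₁ = (6.07/1.93)·sin 12.9° = 0.7021.
θ₂ = arcsin 0.7021 = 44.60° from the normal.

44.6°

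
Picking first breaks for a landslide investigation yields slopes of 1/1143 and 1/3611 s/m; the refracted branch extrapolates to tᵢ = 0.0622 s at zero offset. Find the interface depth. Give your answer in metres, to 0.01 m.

37.47 m

h = tᵢ·V₁·V₂ / (2·√(V₂²−V₁²)).
√(V₂²−V₁²) = √(3611² − 1143²) = 3425.3 m/s.
h = 0.0622 s × 1143 × 3611 / (2 × 3425.3) = 37.47 m.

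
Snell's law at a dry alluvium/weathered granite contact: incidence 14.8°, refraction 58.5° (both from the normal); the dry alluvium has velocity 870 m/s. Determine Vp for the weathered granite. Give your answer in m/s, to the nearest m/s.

2904 m/s

sin 14.8° = 0.2554; sin 58.5° = 0.8526.
V₂ = V₁·(sin θ₂/sin θ₁) = 870·(0.8526/0.2554) = 2903.93 m/s.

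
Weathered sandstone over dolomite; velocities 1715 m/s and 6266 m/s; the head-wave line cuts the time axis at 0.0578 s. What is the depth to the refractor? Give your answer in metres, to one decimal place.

51.5 m

θ_c = arcsin(1715/6266) = 15.88°; cos θ_c = 0.9618.
tᵢ = 2h cos θ_c/V₁ ⇒ h = tᵢ·V₁/(2 cos θ_c) = 0.0578·1715/(2·0.9618) = 51.53 m.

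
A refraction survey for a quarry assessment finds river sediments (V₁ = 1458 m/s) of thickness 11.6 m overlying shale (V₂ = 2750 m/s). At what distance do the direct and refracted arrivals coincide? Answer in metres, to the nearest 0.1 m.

x_cross = 2h·√((V₂+V₁)/(V₂−V₁)).
(V₂+V₁)/(V₂−V₁) = (2750+1458)/(2750−1458) = 3.2570; √ = 1.8047.
x_cross = 2·11.6·1.8047 = 41.87 m.

41.9 m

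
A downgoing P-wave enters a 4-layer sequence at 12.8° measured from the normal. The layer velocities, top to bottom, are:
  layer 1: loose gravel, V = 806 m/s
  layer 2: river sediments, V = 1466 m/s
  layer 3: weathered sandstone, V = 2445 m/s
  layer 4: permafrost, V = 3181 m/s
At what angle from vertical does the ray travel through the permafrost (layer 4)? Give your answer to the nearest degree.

Snell's law across each interface conserves sin θ / V, so sin θ_4 = V_4·sin θ₁/V₁.
sin θ_4 = 3181 × sin 12.8° / 806 = 0.8744.
θ_4 = arcsin 0.8744 = 60.97°.

61°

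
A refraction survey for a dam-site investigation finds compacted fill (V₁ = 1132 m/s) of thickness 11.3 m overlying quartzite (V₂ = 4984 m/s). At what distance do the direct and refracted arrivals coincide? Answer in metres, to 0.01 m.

28.48 m

x_cross = 2h·√((V₂+V₁)/(V₂−V₁)).
(V₂+V₁)/(V₂−V₁) = (4984+1132)/(4984−1132) = 1.5877; √ = 1.2601.
x_cross = 2·11.3·1.2601 = 28.48 m.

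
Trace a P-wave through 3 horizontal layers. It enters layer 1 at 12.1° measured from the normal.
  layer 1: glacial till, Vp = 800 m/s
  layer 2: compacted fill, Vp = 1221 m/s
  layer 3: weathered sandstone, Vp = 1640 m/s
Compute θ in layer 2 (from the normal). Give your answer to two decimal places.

18.66°

Snell's law across each interface conserves sin θ / V, so sin θ_2 = V_2·sin θ₁/V₁.
sin θ_2 = 1221 × sin 12.1° / 800 = 0.3199.
θ_2 = arcsin 0.3199 = 18.66°.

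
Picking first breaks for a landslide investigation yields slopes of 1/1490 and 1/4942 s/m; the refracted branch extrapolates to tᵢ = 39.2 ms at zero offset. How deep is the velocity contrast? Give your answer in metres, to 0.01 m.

30.63 m

θ_c = arcsin(1490/4942) = 17.55°; cos θ_c = 0.9535.
tᵢ = 2h cos θ_c/V₁ ⇒ h = tᵢ·V₁/(2 cos θ_c) = 0.0392·1490/(2·0.9535) = 30.63 m.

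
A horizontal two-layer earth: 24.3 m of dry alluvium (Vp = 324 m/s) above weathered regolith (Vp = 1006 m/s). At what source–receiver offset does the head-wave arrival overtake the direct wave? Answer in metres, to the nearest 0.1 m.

67.9 m

θ_c = arcsin(324/1006) = 18.79°, so cos θ_c = 0.9467 and tᵢ = 2h cos θ_c/V₁ = 0.1420 s.
At crossover x/V₁ = x/V₂ + tᵢ ⇒ x = tᵢ/(1/V₁ − 1/V₂) = 0.14201/(3.0864e-03 − 9.9404e-04) = 67.87 m.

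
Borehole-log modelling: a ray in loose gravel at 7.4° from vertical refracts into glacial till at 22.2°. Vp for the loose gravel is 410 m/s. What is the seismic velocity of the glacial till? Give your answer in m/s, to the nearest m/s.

1203 m/s

Snell's law: sin 7.4°/V₁ = sin 22.2°/V₂.
V₂ = V₁·sin 22.2°/sin 7.4° = 410 × 2.9336 = 1202.80 m/s.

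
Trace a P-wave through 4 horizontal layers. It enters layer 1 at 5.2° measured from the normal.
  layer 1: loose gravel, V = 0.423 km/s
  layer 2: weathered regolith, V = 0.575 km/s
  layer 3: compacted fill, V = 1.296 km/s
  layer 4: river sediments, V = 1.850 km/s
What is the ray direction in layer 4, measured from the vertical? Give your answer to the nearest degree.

Snell's law across each interface conserves sin θ / V, so sin θ_4 = V_4·sin θ₁/V₁.
sin θ_4 = 1.850 × sin 5.2° / 0.423 = 0.3964.
θ_4 = 23.35° from the vertical.

23°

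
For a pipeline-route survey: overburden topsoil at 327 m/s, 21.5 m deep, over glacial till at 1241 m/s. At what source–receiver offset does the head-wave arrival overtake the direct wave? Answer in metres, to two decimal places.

x_cross = 2h·√((V₂+V₁)/(V₂−V₁)).
(V₂+V₁)/(V₂−V₁) = (1241+327)/(1241−327) = 1.7155; √ = 1.3098.
x_cross = 2·21.5·1.3098 = 56.32 m.

56.32 m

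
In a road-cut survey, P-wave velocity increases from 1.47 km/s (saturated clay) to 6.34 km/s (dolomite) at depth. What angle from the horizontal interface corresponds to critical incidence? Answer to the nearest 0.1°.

Critical incidence: sin θ_c = V₁/V₂ = 1.47/6.34 = 0.2319.
θ_c = arcsin 0.2319 = 13.41°.
Measured from the interface: 90° − 13.41° = 76.59°.

76.6°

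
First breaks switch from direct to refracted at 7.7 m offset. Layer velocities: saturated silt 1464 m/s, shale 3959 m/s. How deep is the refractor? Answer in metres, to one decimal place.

x_cross = 2h·√((V₂+V₁)/(V₂−V₁)) → h = x_cross / (2·√((V₂+V₁)/(V₂−V₁))).
√((V₂+V₁)/(V₂−V₁)) = √((3959+1464)/(3959−1464)) = 1.4743.
h = 7.7 / (2·1.4743) = 2.61 m.

2.6 m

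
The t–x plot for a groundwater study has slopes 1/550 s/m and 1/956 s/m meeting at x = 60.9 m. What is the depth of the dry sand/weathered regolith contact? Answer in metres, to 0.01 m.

15.81 m

x_cross = 2h·√((V₂+V₁)/(V₂−V₁)) → h = x_cross / (2·√((V₂+V₁)/(V₂−V₁))).
√((V₂+V₁)/(V₂−V₁)) = √((956+550)/(956−550)) = 1.9260.
h = 60.9 / (2·1.9260) = 15.81 m.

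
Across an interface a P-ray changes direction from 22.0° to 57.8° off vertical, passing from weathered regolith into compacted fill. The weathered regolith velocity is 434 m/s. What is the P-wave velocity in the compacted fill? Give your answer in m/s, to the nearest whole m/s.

sin 22.0° = 0.3746; sin 57.8° = 0.8462.
V₂ = V₁·(sin θ₂/sin θ₁) = 434·(0.8462/0.3746) = 980.36 m/s.

980 m/s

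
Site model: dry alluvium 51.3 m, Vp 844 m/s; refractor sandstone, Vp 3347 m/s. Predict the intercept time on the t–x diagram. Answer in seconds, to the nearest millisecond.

0.118 s

tᵢ = 2h·√(V₂²−V₁²)/(V₁V₂).
√(V₂²−V₁²) = √(3347²−844²) = 3238.8 m/s.
tᵢ = 2·51.3·3238.8/(844·3347) = 0.11764 s.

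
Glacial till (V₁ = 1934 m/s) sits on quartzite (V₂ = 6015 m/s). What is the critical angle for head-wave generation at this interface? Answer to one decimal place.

Critical incidence: sin θ_c = V₁/V₂ = 1934/6015 = 0.3215.
θ_c = arcsin 0.3215 = 18.76°.

18.8°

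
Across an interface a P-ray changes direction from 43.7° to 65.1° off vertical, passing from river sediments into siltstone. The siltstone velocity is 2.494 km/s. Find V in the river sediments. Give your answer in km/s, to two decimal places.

Snell's law: sin 43.7°/V₁ = sin 65.1°/V₂.
V₁ = V₂·sin 43.7°/sin 65.1° = 2.494 × 0.7617 = 1.90 km/s.

1.90 km/s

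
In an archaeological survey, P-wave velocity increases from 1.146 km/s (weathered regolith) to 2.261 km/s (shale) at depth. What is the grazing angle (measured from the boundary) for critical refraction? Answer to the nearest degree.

At critical incidence the refracted ray runs along the interface (θ₂ = 90°), so sin θ_c = V₁/V₂.
θ_c = arcsin(1.146/2.261) = arcsin 0.5069 = 30.45°.
Measured from the interface: 90° − 30.45° = 59.55°.

60°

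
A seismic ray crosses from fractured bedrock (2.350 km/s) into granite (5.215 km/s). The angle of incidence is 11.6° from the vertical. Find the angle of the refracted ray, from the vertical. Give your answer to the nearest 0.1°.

26.5°

sin θ₁/V₁ = sin θ₂/V₂ ⇒ sin θ₂ = 5.215·sin 11.6°/2.350 = 5.215·0.2011/2.350 = 0.4462.
θ₂ = sin⁻¹(0.4462) = 26.50° (from vertical).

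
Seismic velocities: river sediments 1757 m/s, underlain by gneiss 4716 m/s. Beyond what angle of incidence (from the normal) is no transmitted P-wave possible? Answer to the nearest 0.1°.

At critical incidence the refracted ray runs along the interface (θ₂ = 90°), so sin θ_c = V₁/V₂.
θ_c = arcsin(1757/4716) = arcsin 0.3726 = 21.87°.

21.9°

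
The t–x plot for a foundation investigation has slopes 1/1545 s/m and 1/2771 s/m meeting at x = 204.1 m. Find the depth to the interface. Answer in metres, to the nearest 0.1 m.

54.4 m

h = (x_cross/2)·√((V₂−V₁)/(V₂+V₁)).
(V₂−V₁)/(V₂+V₁) = (2771−1545)/(2771+1545) = 0.2841; √ = 0.5330.
h = (204.1/2)·0.5330 = 54.39 m.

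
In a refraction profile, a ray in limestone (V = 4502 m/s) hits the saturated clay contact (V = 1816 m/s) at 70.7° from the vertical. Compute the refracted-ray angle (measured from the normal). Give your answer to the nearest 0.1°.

22.4°

Snell's law: sin θ₂ = (V₂/V₁)·sin θ₁ = (1816/4502)·sin 70.7° = 0.3807.
θ₂ = sin⁻¹(0.3807) = 22.38° (from vertical).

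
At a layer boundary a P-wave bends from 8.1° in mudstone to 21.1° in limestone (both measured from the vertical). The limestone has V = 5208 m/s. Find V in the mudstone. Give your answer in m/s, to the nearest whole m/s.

2038 m/s

sin 8.1° = 0.1409; sin 21.1° = 0.3600.
V₁ = V₂·(sin θ₁/sin θ₂) = 5208·(0.1409/0.3600) = 2038.39 m/s.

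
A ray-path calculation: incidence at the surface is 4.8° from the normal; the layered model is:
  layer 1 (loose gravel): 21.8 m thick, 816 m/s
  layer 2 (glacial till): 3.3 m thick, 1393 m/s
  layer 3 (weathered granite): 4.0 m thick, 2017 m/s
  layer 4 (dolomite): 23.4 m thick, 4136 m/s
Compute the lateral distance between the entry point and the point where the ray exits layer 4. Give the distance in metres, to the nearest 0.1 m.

14.1 m

Apply Snell's law at each interface; in layer i the horizontal offset is hᵢ·tan θᵢ.
Layer 1: θ = 4.80°; offset = 21.8·tan 4.80° = 1.831 m.
Layer 2: sin θ = 1393·sin 4.8°/816 = 0.1428, θ = 8.21°; offset = 3.3·tan 8.21° = 0.476 m.
Layer 3: sin θ = 2017·sin 4.8°/816 = 0.2068, θ = 11.94°; offset = 4.0·tan 11.94° = 0.846 m.
Layer 4: sin θ = 4136·sin 4.8°/816 = 0.4241, θ = 25.10°; offset = 23.4·tan 25.10° = 10.959 m.
Σ offsets = 14.112 m.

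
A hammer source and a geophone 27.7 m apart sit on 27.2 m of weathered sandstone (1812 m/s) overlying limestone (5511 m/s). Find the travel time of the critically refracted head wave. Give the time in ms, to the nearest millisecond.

33 ms

θ_c = arcsin(V₁/V₂) = arcsin(1812/5511) = 19.20°, cos θ_c = 0.9444.
Intercept time tᵢ = 2h cos θ_c / V₁ = 2·27.2·0.9444/1812 = 0.02835 s.
t = x/V₂ + tᵢ = 27.7/5511 + 0.02835 = 0.03338 s.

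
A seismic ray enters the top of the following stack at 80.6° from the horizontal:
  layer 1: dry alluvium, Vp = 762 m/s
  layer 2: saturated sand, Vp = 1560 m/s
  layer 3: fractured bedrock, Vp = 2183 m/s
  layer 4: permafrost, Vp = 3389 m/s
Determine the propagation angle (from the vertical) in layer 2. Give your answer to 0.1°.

19.5°

From the normal: θ₁ = 90° − 80.6° = 9.4°.
Snell's law across each interface conserves sin θ / V, so sin θ_2 = V_2·sin θ₁/V₁.
sin θ_2 = 1560 × sin 9.4° / 762 = 0.3344.
θ_2 = 19.53° from the vertical.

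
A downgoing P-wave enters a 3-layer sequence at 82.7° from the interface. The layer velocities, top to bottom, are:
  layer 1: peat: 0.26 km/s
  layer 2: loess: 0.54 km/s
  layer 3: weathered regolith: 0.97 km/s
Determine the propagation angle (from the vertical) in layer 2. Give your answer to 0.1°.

From the normal: θ₁ = 90° − 82.7° = 7.3°.
Snell's law across each interface conserves sin θ / V, so sin θ_2 = V_2·sin θ₁/V₁.
sin θ_2 = 0.54 × sin 7.3° / 0.26 = 0.2639.
θ_2 = arcsin 0.2639 = 15.30°.

15.3°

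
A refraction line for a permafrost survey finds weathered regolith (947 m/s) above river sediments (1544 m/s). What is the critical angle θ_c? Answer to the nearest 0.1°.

37.8°

At critical incidence the refracted ray runs along the interface (θ₂ = 90°), so sin θ_c = V₁/V₂.
θ_c = arcsin(947/1544) = arcsin 0.6133 = 37.83°.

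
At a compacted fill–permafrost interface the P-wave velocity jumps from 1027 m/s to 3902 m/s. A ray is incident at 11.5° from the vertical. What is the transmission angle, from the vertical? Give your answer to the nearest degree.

sin θ₁/V₁ = sin θ₂/V₂ ⇒ sin θ₂ = 3902·sin 11.5°/1027 = 3902·0.1994/1027 = 0.7575.
θ₂ = sin⁻¹(0.7575) = 49.24° (from vertical).

49°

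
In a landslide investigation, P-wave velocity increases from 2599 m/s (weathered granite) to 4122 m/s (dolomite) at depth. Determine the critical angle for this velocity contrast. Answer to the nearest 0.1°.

39.1°

At critical incidence the refracted ray runs along the interface (θ₂ = 90°), so sin θ_c = V₁/V₂.
θ_c = arcsin(2599/4122) = arcsin 0.6305 = 39.09°.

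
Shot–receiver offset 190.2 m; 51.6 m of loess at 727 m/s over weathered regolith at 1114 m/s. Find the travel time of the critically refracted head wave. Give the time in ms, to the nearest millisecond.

278 ms

θ_c = arcsin(V₁/V₂) = arcsin(727/1114) = 40.74°, cos θ_c = 0.7577.
Intercept time tᵢ = 2h cos θ_c / V₁ = 2·51.6·0.7577/727 = 0.10756 s.
t = x/V₂ + tᵢ = 190.2/1114 + 0.10756 = 0.27829 s.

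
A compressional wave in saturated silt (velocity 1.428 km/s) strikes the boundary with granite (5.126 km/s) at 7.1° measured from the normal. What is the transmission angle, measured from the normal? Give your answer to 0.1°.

Snell's law: sin θ₂ = (V₂/V₁)·sin θ₁ = (5.126/1.428)·sin 7.1° = 0.4437.
θ₂ = arcsin 0.4437 = 26.34° from the normal.

26.3°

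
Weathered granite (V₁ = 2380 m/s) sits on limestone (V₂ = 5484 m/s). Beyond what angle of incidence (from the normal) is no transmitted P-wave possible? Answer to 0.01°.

At critical incidence the refracted ray runs along the interface (θ₂ = 90°), so sin θ_c = V₁/V₂.
θ_c = arcsin(2380/5484) = arcsin 0.4340 = 25.72°.

25.72°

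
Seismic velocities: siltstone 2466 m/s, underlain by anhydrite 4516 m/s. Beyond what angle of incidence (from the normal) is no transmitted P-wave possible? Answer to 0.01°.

33.10°

At critical incidence the refracted ray runs along the interface (θ₂ = 90°), so sin θ_c = V₁/V₂.
θ_c = arcsin(2466/4516) = arcsin 0.5461 = 33.10°.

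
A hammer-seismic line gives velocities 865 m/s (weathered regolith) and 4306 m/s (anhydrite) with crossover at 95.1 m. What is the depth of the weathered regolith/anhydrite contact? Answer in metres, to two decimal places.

x_cross = 2h·√((V₂+V₁)/(V₂−V₁)) → h = x_cross / (2·√((V₂+V₁)/(V₂−V₁))).
√((V₂+V₁)/(V₂−V₁)) = √((4306+865)/(4306−865)) = 1.2259.
h = 95.1 / (2·1.2259) = 38.79 m.

38.79 m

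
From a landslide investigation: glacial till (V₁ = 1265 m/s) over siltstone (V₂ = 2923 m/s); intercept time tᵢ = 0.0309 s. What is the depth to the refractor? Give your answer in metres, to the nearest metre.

h = tᵢ·V₁·V₂ / (2·√(V₂²−V₁²)).
√(V₂²−V₁²) = √(2923² − 1265²) = 2635.1 m/s.
h = 0.0309 s × 1265 × 2923 / (2 × 2635.1) = 21.68 m.

22 m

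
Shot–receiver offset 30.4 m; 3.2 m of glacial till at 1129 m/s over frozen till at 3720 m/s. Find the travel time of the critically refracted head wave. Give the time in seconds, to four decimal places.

0.0136 s

θ_c = arcsin(V₁/V₂) = arcsin(1129/3720) = 17.67°, cos θ_c = 0.9528.
Intercept time tᵢ = 2h cos θ_c / V₁ = 2·3.2·0.9528/1129 = 0.00540 s.
t = x/V₂ + tᵢ = 30.4/3720 + 0.00540 = 0.01357 s.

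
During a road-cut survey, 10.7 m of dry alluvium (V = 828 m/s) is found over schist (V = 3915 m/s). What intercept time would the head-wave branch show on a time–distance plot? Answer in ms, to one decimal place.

25.3 ms

tᵢ = 2h·√(V₂²−V₁²)/(V₁V₂).
√(V₂²−V₁²) = √(3915²−828²) = 3826.4 m/s.
tᵢ = 2·10.7·3826.4/(828·3915) = 0.02526 s.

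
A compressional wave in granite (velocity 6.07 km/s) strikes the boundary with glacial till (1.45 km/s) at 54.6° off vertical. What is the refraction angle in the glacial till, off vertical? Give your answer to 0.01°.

11.23°

sin θ₁/V₁ = sin θ₂/V₂ ⇒ sin θ₂ = 1.45·sin 54.6°/6.07 = 1.45·0.8151/6.07 = 0.1947.
θ₂ = arcsin 0.1947 = 11.23° from the normal.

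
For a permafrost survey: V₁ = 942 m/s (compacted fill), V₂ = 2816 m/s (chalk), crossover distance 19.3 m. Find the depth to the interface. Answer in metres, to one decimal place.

h = (x_cross/2)·√((V₂−V₁)/(V₂+V₁)).
(V₂−V₁)/(V₂+V₁) = (2816−942)/(2816+942) = 0.4987; √ = 0.7062.
h = (19.3/2)·0.7062 = 6.81 m.

6.8 m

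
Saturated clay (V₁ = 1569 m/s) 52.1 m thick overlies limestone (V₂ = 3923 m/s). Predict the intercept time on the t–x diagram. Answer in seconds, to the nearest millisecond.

θ_c = arcsin(V₁/V₂) = arcsin(1569/3923) = 23.57°; cos θ_c = 0.9165.
tᵢ = 2h·cos θ_c / V₁ = 2·52.1·0.9165 / 1569 = 0.06087 s.

0.061 s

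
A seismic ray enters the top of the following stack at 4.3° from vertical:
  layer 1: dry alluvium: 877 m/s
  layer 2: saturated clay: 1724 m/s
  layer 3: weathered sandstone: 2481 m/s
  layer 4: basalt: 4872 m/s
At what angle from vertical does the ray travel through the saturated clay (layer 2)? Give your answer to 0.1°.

Snell's law across each interface conserves sin θ / V, so sin θ_2 = V_2·sin θ₁/V₁.
sin θ_2 = 1724 × sin 4.3° / 877 = 0.1474.
θ_2 = arcsin 0.1474 = 8.48°.

8.5°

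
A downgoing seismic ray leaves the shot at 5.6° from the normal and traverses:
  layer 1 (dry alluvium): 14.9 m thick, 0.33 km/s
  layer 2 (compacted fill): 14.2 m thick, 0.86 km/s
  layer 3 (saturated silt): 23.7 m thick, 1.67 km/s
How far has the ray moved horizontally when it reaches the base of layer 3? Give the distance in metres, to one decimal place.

p = sin θ₁/V₁ = sin 5.6°/0.33 = 2.9571e-01 s/km is conserved through the stack.
Layer 1: θ = 5.60°; offset = 14.9·tan 5.60° = 1.461 m.
Layer 2: sin θ = p·0.86 = 0.2543 → θ = 14.73°; offset = 14.2·tan 14.73° = 3.734 m.
Layer 3: sin θ = p·1.67 = 0.4938 → θ = 29.59°; offset = 23.7·tan 29.59° = 13.459 m.
Total horizontal offset = 18.654 m.

18.7 m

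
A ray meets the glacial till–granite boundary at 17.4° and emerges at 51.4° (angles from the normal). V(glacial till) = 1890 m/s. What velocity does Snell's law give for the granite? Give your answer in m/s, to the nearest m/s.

4939 m/s

sin 17.4° = 0.2990; sin 51.4° = 0.7815.
V₂ = V₁·(sin θ₂/sin θ₁) = 1890·(0.7815/0.2990) = 4939.37 m/s.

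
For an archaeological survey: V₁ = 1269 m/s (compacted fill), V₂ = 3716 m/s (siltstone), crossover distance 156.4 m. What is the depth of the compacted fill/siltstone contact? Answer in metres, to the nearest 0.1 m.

54.8 m

x_cross = 2h·√((V₂+V₁)/(V₂−V₁)) → h = x_cross / (2·√((V₂+V₁)/(V₂−V₁))).
√((V₂+V₁)/(V₂−V₁)) = √((3716+1269)/(3716−1269)) = 1.4273.
h = 156.4 / (2·1.4273) = 54.79 m.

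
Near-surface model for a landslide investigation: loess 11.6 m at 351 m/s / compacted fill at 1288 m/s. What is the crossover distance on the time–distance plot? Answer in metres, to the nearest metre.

31 m

θ_c = arcsin(351/1288) = 15.81°, so cos θ_c = 0.9622 and tᵢ = 2h cos θ_c/V₁ = 0.0636 s.
At crossover x/V₁ = x/V₂ + tᵢ ⇒ x = tᵢ/(1/V₁ − 1/V₂) = 0.06360/(2.8490e-03 − 7.7640e-04) = 30.68 m.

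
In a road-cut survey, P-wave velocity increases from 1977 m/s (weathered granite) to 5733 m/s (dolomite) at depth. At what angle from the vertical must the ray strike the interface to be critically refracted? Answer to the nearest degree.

At critical incidence the refracted ray runs along the interface (θ₂ = 90°), so sin θ_c = V₁/V₂.
θ_c = arcsin(1977/5733) = arcsin 0.3448 = 20.17°.

20°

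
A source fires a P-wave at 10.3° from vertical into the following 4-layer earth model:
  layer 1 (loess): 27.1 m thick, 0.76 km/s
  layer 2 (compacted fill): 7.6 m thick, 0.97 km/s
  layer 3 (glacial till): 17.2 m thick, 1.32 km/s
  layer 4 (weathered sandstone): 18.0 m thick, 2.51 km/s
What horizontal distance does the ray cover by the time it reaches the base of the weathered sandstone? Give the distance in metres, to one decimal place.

Ray parameter p = sin 10.3° / 0.76 km/s = 2.3527e-01 s/km.
Layer 1: θ = 10.30°; offset = 27.1·tan 10.30° = 4.925 m.
Layer 2: sin θ = p·0.97 = 0.2282 → θ = 13.19°; offset = 7.6·tan 13.19° = 1.781 m.
Layer 3: sin θ = p·1.32 = 0.3106 → θ = 18.09°; offset = 17.2·tan 18.09° = 5.619 m.
Layer 4: sin θ = p·2.51 = 0.5905 → θ = 36.19°; offset = 18.0·tan 36.19° = 13.171 m.
Summing the layer offsets gives 25.497 m.

25.5 m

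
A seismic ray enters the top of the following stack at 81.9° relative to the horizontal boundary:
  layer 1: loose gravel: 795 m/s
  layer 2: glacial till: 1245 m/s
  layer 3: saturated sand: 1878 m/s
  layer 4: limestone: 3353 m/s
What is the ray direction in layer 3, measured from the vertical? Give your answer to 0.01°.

From the normal: θ₁ = 90° − 81.9° = 8.1°.
Ray parameter p = sin 8.1° / 795 = 1.7723e-04 s/m.
sin θ_3 = p·V_3 = 1.7723e-04 × 1878 = 0.3328.
θ_3 = arcsin 0.3328 = 19.44°.

19.44°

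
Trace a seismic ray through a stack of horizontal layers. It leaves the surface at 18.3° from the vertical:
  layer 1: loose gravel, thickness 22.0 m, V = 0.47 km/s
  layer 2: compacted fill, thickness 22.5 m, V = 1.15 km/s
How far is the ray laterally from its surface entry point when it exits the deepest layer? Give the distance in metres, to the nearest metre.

p = sin θ₁/V₁ = sin 18.3°/0.47 = 6.6807e-01 s/km is conserved through the stack.
Layer 1: θ = 18.30°; offset = 22.0·tan 18.30° = 7.276 m.
Layer 2: sin θ = p·1.15 = 0.7683 → θ = 50.20°; offset = 22.5·tan 50.20° = 27.005 m.
Total horizontal offset = 34.281 m.

34 m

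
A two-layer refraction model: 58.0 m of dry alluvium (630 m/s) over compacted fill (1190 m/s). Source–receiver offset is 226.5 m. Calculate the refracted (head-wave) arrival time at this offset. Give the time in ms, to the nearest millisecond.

t = x/V₂ + 2h·√(V₂²−V₁²)/(V₁V₂).
√(V₂²−V₁²) = √(1190²−630²) = 1009.6 m/s; delay term = 2·58.0·1009.6/(630·1190) = 0.15621 s.
t = 226.5/1190 + 0.15621 = 0.34654 s.

347 ms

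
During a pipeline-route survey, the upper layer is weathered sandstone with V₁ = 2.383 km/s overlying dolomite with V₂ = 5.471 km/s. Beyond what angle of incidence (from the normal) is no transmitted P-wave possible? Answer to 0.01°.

25.82°

Critical incidence: sin θ_c = V₁/V₂ = 2.383/5.471 = 0.4356.
θ_c = arcsin 0.4356 = 25.82°.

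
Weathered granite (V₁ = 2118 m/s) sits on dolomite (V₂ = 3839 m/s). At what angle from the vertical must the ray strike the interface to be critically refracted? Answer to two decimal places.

33.48°

Critical incidence: sin θ_c = V₁/V₂ = 2118/3839 = 0.5517.
θ_c = arcsin 0.5517 = 33.48°.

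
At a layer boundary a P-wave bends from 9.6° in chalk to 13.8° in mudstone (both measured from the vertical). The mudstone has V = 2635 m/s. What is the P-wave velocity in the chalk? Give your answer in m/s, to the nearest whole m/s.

1842 m/s

Snell's law: sin 9.6°/V₁ = sin 13.8°/V₂.
V₁ = V₂·sin 9.6°/sin 13.8° = 2635 × 0.6991 = 1842.24 m/s.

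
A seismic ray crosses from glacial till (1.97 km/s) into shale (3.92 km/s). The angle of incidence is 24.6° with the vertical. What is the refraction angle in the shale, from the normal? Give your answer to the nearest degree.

56°

sin θ₁/V₁ = sin θ₂/V₂ ⇒ sin θ₂ = 3.92·sin 24.6°/1.97 = 3.92·0.4163/1.97 = 0.8283.
θ₂ = arcsin 0.8283 = 55.93° from the normal.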